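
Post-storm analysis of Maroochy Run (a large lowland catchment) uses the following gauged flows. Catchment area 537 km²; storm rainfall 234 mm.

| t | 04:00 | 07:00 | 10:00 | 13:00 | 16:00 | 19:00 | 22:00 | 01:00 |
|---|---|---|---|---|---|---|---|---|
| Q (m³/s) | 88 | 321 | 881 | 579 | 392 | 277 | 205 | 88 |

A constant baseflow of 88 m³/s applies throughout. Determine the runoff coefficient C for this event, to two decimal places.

C ≈ 0.18

ΣQ_DR = 2127 m³/s; V = ΣQ_DR·Δt = 2.297 × 10^7 m³.
Runoff depth d = V / A = 42.78 mm.
C = d / P = 42.78 / 234 = 0.18.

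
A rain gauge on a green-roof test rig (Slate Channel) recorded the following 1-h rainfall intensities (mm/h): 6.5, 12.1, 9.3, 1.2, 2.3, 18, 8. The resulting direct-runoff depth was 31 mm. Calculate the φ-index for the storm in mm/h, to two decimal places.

φ ≈ 4.58 mm/h

Only the 5 blocks with intensity above φ contribute runoff: 6.5, 12.1, 9.3, 18, 8 mm/h.
Σ(I−φ)·Δt = d  ⇒  (6.5+12.1+9.3+18+8 − 5φ)·1 = 31
φ = (53.90 − 31/1) / 5 = 4.58 mm/h.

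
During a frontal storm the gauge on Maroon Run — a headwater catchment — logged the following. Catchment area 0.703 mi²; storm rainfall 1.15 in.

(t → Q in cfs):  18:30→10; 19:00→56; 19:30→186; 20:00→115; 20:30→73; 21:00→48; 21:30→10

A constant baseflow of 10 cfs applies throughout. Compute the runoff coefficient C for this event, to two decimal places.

C ≈ 0.41

ΣQ_DR = 428.0 cfs; V = ΣQ_DR·Δt = 7.704 × 10^5 ft³.
Runoff depth d = V / A = 0.4717 in.
C = d / P = 0.4717 / 1.15 = 0.41.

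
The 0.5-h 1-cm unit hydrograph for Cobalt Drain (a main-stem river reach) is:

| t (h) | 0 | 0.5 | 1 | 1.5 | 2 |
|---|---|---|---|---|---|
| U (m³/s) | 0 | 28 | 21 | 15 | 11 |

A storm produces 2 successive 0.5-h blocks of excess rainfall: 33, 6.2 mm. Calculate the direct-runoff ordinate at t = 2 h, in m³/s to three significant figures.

Q ≈ 45.6 m³/s

By discrete convolution, Q_j = Σ (P_i / 10 mm) · U_{j−i}.
At t = 2 h (j=4): Q = (33/10)·11 + (6.2/10)·15 = 45.6 m³/s.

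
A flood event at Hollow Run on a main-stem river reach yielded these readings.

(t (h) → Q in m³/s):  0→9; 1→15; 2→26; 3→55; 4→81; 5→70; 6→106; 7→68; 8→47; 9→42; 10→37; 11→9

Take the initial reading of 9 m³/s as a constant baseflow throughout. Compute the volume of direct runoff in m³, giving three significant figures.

Direct-runoff ordinates (Q − Q_b): 0.0, 6.0, 17.0, 46.0, 72.0, 61.0, 97.0, 59.0, 38.0, 33.0, 28.0, 0.0 m³/s.
ΣQ_DR = 457.0 m³/s.
With Δt = 1 h = 3600 s, V = ΣQ_DR · Δt = 457.0 × 3600 = 1.65 × 10^6 m³.

V ≈ 1.65 × 10^6 m³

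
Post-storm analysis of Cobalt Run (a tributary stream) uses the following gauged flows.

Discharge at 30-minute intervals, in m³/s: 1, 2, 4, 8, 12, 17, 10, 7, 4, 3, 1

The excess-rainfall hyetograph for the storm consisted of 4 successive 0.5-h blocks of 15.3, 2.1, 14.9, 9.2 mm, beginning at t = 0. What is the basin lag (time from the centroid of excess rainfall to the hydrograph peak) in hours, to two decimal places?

Centroid of excess rainfall: t_c = Σ P_i·t̄_i / ΣP_i = 0.9669 h (block centres at 0.25, 0.75, 1.25, 1.75 h).
Hydrograph peak occurs at t = 2.5 h, so basin lag t_L = 2.5 − 0.9669 = 1.53 h.

t_L ≈ 1.53 h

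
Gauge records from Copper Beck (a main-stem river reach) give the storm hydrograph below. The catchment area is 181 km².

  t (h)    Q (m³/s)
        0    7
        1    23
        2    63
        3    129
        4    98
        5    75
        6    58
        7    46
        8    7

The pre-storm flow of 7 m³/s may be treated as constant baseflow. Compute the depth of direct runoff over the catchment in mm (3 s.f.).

Direct runoff: 0.0, 16.0, 56.0, 122.0, 91.0, 68.0, 51.0, 39.0, 0.0 m³/s; ΣQ_DR = 443.0 m³/s.
V = ΣQ_DR · Δt = 443.0 × 3600 s = 1.595 × 10^6 m³.
Over A = 181 km², depth = V / A = 8.81 mm.

d ≈ 8.81 mm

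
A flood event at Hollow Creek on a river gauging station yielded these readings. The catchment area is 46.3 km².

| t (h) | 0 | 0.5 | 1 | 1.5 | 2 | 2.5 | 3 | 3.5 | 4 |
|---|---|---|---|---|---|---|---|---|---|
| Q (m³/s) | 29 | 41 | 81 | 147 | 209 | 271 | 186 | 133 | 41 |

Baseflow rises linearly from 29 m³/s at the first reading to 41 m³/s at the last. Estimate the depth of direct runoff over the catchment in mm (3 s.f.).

Direct runoff: 0.00, 10.50, 49.00, 113.50, 174.00, 234.50, 148.00, 93.50, 0.00 m³/s; ΣQ_DR = 823.0 m³/s.
V = ΣQ_DR · Δt = 823.0 × 1800 s = 1.481 × 10^6 m³.
Over A = 46.3 km², depth = V / A = 32.0 mm.

d ≈ 32.0 mm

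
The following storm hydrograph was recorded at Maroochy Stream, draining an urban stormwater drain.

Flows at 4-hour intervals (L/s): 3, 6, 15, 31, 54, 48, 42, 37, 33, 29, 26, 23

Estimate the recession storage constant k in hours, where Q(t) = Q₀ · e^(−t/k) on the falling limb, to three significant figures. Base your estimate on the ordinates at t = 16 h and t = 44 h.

On the falling limb, Q drops from 54 to 23 L/s between t = 16 h and t = 44 h (Δt = 28 h).
k = −Δt / ln(Q₂/Q₁) = −28 / ln(23/54) = 32.8 h.

k ≈ 32.8 h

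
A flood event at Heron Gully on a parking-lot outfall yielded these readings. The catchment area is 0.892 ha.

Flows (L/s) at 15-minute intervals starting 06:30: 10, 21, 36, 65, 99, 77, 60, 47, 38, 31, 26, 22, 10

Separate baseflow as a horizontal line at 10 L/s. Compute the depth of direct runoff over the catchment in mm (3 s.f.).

Direct runoff: 0.0, 11.0, 26.0, 55.0, 89.0, 67.0, 50.0, 37.0, 28.0, 21.0, 16.0, 12.0, 0.0 L/s; ΣQ_DR = 412.0 L/s.
V = ΣQ_DR · Δt = 412.0 × 900 s = 3.708 × 10^5 L.
Over A = 0.892 ha, depth = V / A = 41.6 mm.

d ≈ 41.6 mm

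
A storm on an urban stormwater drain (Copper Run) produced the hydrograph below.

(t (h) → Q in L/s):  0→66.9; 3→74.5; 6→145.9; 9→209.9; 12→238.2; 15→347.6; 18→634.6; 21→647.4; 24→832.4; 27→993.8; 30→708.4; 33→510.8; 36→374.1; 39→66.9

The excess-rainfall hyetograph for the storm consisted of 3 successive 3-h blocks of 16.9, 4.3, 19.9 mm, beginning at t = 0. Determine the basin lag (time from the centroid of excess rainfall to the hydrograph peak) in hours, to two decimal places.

t_L ≈ 22.28 h

Centroid of excess rainfall: t_c = Σ P_i·t̄_i / ΣP_i = 4.7190 h (block centres at 1.5, 4.5, 7.5 h).
Hydrograph peak occurs at t = 27 h, so basin lag t_L = 27 − 4.7190 = 22.28 h.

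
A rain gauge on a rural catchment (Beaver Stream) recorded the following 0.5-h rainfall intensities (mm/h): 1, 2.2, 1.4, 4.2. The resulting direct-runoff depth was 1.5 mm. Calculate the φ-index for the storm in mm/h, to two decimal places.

φ ≈ 1.70 mm/h

Only the 2 blocks with intensity above φ contribute runoff: 2.2, 4.2 mm/h.
Σ(I−φ)·Δt = d  ⇒  (2.2+4.2 − 2φ)·0.5 = 1.5
φ = (6.400 − 1.5/0.5) / 2 = 1.70 mm/h.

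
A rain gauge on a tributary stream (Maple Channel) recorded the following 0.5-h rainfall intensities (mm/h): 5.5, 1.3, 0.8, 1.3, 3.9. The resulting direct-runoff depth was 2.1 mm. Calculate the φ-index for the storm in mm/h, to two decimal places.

Only the 2 blocks with intensity above φ contribute runoff: 5.5, 3.9 mm/h.
Σ(I−φ)·Δt = d  ⇒  (5.5+3.9 − 2φ)·0.5 = 2.1
φ = (9.400 − 2.1/0.5) / 2 = 2.60 mm/h.

φ ≈ 2.60 mm/h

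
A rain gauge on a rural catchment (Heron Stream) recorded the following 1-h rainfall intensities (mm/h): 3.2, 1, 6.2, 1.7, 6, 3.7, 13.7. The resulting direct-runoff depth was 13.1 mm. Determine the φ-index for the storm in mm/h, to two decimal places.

Only the 3 blocks with intensity above φ contribute runoff: 6.2, 6, 13.7 mm/h.
Σ(I−φ)·Δt = d  ⇒  (6.2+6+13.7 − 3φ)·1 = 13.1
φ = (25.90 − 13.1/1) / 3 = 4.27 mm/h.

φ ≈ 4.27 mm/h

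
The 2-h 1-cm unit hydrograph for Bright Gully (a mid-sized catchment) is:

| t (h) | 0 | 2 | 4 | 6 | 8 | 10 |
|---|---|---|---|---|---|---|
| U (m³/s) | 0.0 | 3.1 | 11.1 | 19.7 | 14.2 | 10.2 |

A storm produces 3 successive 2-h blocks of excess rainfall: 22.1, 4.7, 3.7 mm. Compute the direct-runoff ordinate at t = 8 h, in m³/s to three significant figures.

Q ≈ 44.7 m³/s

By discrete convolution, Q_j = Σ (P_i / 10 mm) · U_{j−i}.
At t = 8 h (j=4): Q = (22.1/10)·14.2 + (4.7/10)·19.7 + (3.7/10)·11.1 = 44.7 m³/s.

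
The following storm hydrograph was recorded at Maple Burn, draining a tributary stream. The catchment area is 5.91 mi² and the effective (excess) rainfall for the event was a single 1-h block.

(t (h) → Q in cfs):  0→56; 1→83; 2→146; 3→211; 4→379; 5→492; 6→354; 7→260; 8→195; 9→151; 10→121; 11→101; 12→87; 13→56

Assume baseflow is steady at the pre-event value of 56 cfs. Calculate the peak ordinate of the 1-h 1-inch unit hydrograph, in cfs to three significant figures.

U_p ≈ 872 cfs

Direct runoff: 0.0, 27.0, 90.0, 155.0, 323.0, 436.0, 298.0, 204.0, 139.0, 95.0, 65.0, 45.0, 31.0, 0.0 cfs; ΣQ_DR = 1908 cfs, peak = 436.0 cfs.
Runoff depth d = ΣQ_DR·Δt / A = 1908 × 3600 / (5.91 mi²) = 0.5003 in.
The 1-inch UH is the DRH scaled by (1 in)/d, so U_p = 436.0 × 1/0.5003 = 872 cfs.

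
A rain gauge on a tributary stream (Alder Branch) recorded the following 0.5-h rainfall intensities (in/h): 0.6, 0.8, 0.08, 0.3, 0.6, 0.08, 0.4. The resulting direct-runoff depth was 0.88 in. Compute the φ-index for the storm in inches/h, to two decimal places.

φ ≈ 0.19 in/h

Only the 5 blocks with intensity above φ contribute runoff: 0.6, 0.8, 0.3, 0.6, 0.4 in/h.
Σ(I−φ)·Δt = d  ⇒  (0.6+0.8+0.3+0.6+0.4 − 5φ)·0.5 = 0.88
φ = (2.700 − 0.88/0.5) / 5 = 0.19 in/h.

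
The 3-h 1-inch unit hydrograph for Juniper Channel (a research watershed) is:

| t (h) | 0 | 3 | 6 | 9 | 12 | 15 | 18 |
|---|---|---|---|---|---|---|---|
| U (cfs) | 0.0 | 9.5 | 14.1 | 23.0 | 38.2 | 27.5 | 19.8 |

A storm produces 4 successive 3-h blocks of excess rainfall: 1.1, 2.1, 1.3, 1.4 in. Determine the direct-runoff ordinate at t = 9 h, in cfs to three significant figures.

By discrete convolution, Q_j = Σ (P_i / 1 in) · U_{j−i}.
At t = 9 h (j=3): Q = (1.1/1)·23.0 + (2.1/1)·14.1 + (1.3/1)·9.5 + (1.4/1)·0.0 = 67.3 cfs.

Q ≈ 67.3 cfs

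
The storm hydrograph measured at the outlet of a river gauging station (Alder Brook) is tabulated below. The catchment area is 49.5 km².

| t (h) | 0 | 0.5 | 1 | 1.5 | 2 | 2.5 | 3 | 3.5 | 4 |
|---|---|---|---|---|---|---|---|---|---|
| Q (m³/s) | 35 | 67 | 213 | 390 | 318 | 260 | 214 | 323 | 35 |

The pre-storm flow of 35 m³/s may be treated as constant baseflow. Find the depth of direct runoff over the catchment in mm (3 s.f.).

Direct runoff: 0.0, 32.0, 178.0, 355.0, 283.0, 225.0, 179.0, 288.0, 0.0 m³/s; ΣQ_DR = 1540 m³/s.
V = ΣQ_DR · Δt = 1540 × 1800 s = 2.772 × 10^6 m³.
Over A = 49.5 km², depth = V / A = 56.0 mm.

d ≈ 56.0 mm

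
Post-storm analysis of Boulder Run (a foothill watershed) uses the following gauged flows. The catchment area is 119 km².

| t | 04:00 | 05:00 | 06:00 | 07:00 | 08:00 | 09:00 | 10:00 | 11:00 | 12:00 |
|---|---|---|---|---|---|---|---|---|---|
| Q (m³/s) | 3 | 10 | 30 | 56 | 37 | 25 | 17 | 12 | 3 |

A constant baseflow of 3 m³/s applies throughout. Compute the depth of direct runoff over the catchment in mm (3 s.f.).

d ≈ 5.02 mm

Direct runoff: 0.0, 7.0, 27.0, 53.0, 34.0, 22.0, 14.0, 9.0, 0.0 m³/s; ΣQ_DR = 166.0 m³/s.
V = ΣQ_DR · Δt = 166.0 × 3600 s = 5.976 × 10^5 m³.
Over A = 119 km², depth = V / A = 5.02 mm.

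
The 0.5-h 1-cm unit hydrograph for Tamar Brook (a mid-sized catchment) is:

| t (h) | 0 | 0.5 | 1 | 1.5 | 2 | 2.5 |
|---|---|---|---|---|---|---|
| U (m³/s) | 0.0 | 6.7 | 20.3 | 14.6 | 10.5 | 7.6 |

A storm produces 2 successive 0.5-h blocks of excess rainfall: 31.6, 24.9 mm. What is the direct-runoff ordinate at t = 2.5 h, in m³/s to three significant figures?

By discrete convolution, Q_j = Σ (P_i / 10 mm) · U_{j−i}.
At t = 2.5 h (j=5): Q = (31.6/10)·7.6 + (24.9/10)·10.5 = 50.2 m³/s.

Q ≈ 50.2 m³/s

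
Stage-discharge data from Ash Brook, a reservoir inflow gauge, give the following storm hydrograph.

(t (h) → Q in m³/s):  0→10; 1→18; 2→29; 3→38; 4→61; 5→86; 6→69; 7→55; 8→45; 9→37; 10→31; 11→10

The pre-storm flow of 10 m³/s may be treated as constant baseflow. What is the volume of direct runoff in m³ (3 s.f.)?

Direct-runoff ordinates (Q − Q_b): 0.0, 8.0, 19.0, 28.0, 51.0, 76.0, 59.0, 45.0, 35.0, 27.0, 21.0, 0.0 m³/s.
ΣQ_DR = 369.0 m³/s.
With Δt = 1 h = 3600 s, V = ΣQ_DR · Δt = 369.0 × 3600 = 1.33 × 10^6 m³.

V ≈ 1.33 × 10^6 m³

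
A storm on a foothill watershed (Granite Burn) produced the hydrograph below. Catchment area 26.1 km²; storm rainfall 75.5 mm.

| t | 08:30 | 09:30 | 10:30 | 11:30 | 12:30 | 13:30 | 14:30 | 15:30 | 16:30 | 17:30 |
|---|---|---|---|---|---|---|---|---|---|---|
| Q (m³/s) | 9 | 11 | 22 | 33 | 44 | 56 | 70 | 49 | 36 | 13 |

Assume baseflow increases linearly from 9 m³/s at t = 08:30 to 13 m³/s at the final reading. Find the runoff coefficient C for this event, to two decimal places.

ΣQ_DR = 233.0 m³/s; V = ΣQ_DR·Δt = 8.388 × 10^5 m³.
Runoff depth d = V / A = 32.14 mm.
C = d / P = 32.14 / 75.5 = 0.43.

C ≈ 0.43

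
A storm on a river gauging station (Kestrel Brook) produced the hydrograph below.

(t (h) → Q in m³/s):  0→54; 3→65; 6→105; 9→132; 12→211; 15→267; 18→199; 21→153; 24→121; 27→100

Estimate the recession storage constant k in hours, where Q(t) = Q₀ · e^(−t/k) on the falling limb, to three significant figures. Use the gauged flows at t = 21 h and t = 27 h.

On the falling limb, Q drops from 153 to 100 m³/s between t = 21 h and t = 27 h (Δt = 6 h).
k = −Δt / ln(Q₂/Q₁) = −6 / ln(100/153) = 14.1 h.

k ≈ 14.1 h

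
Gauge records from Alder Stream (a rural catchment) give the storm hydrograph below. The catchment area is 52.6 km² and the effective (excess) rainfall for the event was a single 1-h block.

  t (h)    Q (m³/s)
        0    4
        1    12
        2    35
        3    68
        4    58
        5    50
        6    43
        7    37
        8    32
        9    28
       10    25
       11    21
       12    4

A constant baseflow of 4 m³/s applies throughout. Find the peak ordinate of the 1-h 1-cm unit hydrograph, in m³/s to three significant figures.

U_p ≈ 25.6 m³/s

Direct runoff: 0.0, 8.0, 31.0, 64.0, 54.0, 46.0, 39.0, 33.0, 28.0, 24.0, 21.0, 17.0, 0.0 m³/s; ΣQ_DR = 365.0 m³/s, peak = 64.0 m³/s.
Runoff depth d = ΣQ_DR·Δt / A = 365.0 × 3600 / (52.6 km²) = 24.98 mm.
The 1-cm UH is the DRH scaled by (10 mm)/d, so U_p = 64.0 × 10/24.98 = 25.6 m³/s.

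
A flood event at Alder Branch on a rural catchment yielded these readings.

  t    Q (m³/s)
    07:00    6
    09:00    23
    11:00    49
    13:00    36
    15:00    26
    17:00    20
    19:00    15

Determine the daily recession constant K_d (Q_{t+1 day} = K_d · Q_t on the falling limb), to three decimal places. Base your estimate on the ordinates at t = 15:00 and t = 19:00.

K_d ≈ 0.037

Between t = 15:00 and t = 19:00 the flow falls from 26 to 15 m³/s over 2×2 h = 4 h.
Per-interval ratio K = (15/26)^(1/2) = 0.7596; K_d = K^(24/2) = 0.037.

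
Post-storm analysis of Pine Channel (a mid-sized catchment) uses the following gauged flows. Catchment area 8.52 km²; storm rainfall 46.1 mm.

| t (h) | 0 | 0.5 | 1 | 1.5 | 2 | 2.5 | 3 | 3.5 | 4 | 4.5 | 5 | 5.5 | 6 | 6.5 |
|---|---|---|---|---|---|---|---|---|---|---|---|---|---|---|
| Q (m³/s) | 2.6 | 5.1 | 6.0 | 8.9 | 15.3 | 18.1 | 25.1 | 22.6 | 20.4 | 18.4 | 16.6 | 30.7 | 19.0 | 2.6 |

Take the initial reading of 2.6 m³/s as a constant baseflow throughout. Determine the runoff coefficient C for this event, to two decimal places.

ΣQ_DR = 175.0 m³/s; V = ΣQ_DR·Δt = 3.150 × 10^5 m³.
Runoff depth d = V / A = 36.97 mm.
C = d / P = 36.97 / 46.1 = 0.80.

C ≈ 0.80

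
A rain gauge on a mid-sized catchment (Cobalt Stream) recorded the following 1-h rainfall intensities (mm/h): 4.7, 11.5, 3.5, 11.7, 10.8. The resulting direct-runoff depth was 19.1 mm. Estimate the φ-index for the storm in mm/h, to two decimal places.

Only the 3 blocks with intensity above φ contribute runoff: 11.5, 11.7, 10.8 mm/h.
Σ(I−φ)·Δt = d  ⇒  (11.5+11.7+10.8 − 3φ)·1 = 19.1
φ = (34.00 − 19.1/1) / 3 = 4.97 mm/h.

φ ≈ 4.97 mm/h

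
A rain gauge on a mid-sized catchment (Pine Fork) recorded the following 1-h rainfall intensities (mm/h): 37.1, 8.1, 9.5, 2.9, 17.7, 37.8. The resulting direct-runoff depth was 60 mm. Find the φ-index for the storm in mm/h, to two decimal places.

Only the 3 blocks with intensity above φ contribute runoff: 37.1, 17.7, 37.8 mm/h.
Σ(I−φ)·Δt = d  ⇒  (37.1+17.7+37.8 − 3φ)·1 = 60
φ = (92.60 − 60/1) / 3 = 10.87 mm/h.

φ ≈ 10.87 mm/h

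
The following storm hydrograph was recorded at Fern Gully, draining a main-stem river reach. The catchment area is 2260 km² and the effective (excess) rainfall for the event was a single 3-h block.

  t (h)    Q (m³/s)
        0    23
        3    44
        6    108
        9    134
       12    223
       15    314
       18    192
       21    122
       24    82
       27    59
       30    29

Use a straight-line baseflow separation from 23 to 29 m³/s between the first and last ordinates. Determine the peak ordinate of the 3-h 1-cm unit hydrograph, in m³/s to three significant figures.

Direct runoff: 0.00, 20.40, 83.80, 109.20, 197.60, 288.00, 165.40, 94.80, 54.20, 30.60, 0.00 m³/s; ΣQ_DR = 1044 m³/s, peak = 288.00 m³/s.
Runoff depth d = ΣQ_DR·Δt / A = 1044 × 10800 / (2260 km²) = 4.989 mm.
The 1-cm UH is the DRH scaled by (10 mm)/d, so U_p = 288.00 × 10/4.989 = 577 m³/s.

U_p ≈ 577 m³/s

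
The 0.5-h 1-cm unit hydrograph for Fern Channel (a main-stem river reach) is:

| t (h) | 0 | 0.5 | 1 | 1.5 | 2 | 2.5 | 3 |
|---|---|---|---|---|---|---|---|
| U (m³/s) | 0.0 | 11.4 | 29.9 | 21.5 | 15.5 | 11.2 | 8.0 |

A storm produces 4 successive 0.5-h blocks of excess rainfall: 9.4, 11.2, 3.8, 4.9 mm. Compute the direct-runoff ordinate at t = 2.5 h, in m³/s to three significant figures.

Q ≈ 50.7 m³/s

By discrete convolution, Q_j = Σ (P_i / 10 mm) · U_{j−i}.
At t = 2.5 h (j=5): Q = (9.4/10)·11.2 + (11.2/10)·15.5 + (3.8/10)·21.5 + (4.9/10)·29.9 = 50.7 m³/s.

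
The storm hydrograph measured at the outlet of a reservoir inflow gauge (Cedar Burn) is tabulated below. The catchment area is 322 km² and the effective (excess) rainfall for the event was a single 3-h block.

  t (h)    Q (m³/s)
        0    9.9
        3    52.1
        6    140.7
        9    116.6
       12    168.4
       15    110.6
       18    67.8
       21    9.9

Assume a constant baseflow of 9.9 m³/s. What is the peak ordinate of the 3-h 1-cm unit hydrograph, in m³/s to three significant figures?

U_p ≈ 79.2 m³/s

Direct runoff: 0.0, 42.2, 130.8, 106.7, 158.5, 100.7, 57.9, 0.0 m³/s; ΣQ_DR = 596.8 m³/s, peak = 158.5 m³/s.
Runoff depth d = ΣQ_DR·Δt / A = 596.8 × 10800 / (322 km²) = 20.02 mm.
The 1-cm UH is the DRH scaled by (10 mm)/d, so U_p = 158.5 × 10/20.02 = 79.2 m³/s.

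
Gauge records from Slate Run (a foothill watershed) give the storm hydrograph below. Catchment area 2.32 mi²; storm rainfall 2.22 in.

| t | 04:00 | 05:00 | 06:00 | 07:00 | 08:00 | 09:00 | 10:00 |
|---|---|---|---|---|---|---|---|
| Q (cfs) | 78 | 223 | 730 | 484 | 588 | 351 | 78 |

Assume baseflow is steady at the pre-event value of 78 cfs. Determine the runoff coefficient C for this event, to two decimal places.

C ≈ 0.60

ΣQ_DR = 1986 cfs; V = ΣQ_DR·Δt = 7.150 × 10^6 ft³.
Runoff depth d = V / A = 1.326 in.
C = d / P = 1.326 / 2.22 = 0.60.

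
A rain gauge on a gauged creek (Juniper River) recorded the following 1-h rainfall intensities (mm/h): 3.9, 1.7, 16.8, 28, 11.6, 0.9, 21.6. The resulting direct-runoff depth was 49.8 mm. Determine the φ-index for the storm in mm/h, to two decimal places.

φ ≈ 7.05 mm/h

Only the 4 blocks with intensity above φ contribute runoff: 16.8, 28, 11.6, 21.6 mm/h.
Σ(I−φ)·Δt = d  ⇒  (16.8+28+11.6+21.6 − 4φ)·1 = 49.8
φ = (78.00 − 49.8/1) / 4 = 7.05 mm/h.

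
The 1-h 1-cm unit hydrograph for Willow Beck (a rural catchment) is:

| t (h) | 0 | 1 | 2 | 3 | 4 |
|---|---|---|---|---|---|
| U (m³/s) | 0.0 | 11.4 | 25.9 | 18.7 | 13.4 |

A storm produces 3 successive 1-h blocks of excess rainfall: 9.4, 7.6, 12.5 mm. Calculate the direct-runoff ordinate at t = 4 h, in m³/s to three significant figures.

By discrete convolution, Q_j = Σ (P_i / 10 mm) · U_{j−i}.
At t = 4 h (j=4): Q = (9.4/10)·13.4 + (7.6/10)·18.7 + (12.5/10)·25.9 = 59.2 m³/s.

Q ≈ 59.2 m³/s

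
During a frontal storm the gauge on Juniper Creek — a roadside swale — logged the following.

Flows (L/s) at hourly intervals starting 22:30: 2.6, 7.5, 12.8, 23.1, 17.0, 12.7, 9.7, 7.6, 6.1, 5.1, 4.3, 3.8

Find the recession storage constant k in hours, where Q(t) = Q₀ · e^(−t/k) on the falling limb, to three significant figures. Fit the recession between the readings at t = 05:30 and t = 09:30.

k ≈ 5.77 h

On the falling limb, Q drops from 7.6 to 3.8 L/s between t = 05:30 and t = 09:30 (Δt = 4 h).
k = −Δt / ln(Q₂/Q₁) = −4 / ln(3.8/7.6) = 5.77 h.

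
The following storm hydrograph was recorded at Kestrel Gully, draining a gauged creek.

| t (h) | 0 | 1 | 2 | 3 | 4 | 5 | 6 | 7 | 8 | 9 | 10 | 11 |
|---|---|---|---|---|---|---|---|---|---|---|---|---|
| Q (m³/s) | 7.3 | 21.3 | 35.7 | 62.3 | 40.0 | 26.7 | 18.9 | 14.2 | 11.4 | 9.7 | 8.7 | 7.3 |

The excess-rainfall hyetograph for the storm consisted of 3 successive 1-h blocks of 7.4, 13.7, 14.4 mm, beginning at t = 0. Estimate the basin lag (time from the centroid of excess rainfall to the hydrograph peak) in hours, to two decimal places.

Centroid of excess rainfall: t_c = Σ P_i·t̄_i / ΣP_i = 1.6972 h (block centres at 0.5, 1.5, 2.5 h).
Hydrograph peak occurs at t = 3 h, so basin lag t_L = 3 − 1.6972 = 1.30 h.

t_L ≈ 1.30 h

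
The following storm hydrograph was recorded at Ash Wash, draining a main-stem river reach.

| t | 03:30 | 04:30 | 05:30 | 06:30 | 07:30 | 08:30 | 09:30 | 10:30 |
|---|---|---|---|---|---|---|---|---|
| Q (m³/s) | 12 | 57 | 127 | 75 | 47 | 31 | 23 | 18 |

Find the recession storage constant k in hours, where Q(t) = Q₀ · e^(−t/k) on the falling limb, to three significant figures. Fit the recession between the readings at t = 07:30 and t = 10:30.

k ≈ 3.13 h

On the falling limb, Q drops from 47 to 18 m³/s between t = 07:30 and t = 10:30 (Δt = 3 h).
k = −Δt / ln(Q₂/Q₁) = −3 / ln(18/47) = 3.13 h.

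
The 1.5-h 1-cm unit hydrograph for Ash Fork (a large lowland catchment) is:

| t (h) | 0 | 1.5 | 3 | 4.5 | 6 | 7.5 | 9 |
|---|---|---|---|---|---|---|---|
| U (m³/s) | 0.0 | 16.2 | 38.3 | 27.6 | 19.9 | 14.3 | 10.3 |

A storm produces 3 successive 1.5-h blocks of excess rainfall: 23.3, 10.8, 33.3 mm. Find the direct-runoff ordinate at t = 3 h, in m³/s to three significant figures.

Q ≈ 107 m³/s

By discrete convolution, Q_j = Σ (P_i / 10 mm) · U_{j−i}.
At t = 3 h (j=2): Q = (23.3/10)·38.3 + (10.8/10)·16.2 + (33.3/10)·0.0 = 107 m³/s.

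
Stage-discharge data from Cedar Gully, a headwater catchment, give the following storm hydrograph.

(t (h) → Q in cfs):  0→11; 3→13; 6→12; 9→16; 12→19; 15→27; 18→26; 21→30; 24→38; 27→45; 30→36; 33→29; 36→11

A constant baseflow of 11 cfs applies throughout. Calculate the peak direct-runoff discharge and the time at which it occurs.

Subtracting baseflow gives direct-runoff ordinates: 0.0, 2.0, 1.0, 5.0, 8.0, 16.0, 15.0, 19.0, 27.0, 34.0, 25.0, 18.0, 0.0 cfs.
The maximum is 34.0 cfs, occurring at the reading for t = 27 h.

Q_p = 34.0 cfs at t = 27 h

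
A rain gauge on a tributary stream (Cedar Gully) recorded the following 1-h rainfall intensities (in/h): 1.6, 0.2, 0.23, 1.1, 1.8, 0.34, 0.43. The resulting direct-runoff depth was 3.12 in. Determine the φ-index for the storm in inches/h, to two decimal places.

φ ≈ 0.46 in/h

Only the 3 blocks with intensity above φ contribute runoff: 1.6, 1.1, 1.8 in/h.
Σ(I−φ)·Δt = d  ⇒  (1.6+1.1+1.8 − 3φ)·1 = 3.12
φ = (4.500 − 3.12/1) / 3 = 0.46 in/h.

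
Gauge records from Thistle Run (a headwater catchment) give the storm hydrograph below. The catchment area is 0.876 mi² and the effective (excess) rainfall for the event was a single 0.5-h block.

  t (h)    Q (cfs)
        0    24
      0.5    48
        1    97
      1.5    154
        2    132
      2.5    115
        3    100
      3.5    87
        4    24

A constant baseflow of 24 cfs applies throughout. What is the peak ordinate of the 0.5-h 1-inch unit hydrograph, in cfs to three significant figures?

Direct runoff: 0.0, 24.0, 73.0, 130.0, 108.0, 91.0, 76.0, 63.0, 0.0 cfs; ΣQ_DR = 565.0 cfs, peak = 130.0 cfs.
Runoff depth d = ΣQ_DR·Δt / A = 565.0 × 1800 / (0.876 mi²) = 0.4997 in.
The 1-inch UH is the DRH scaled by (1 in)/d, so U_p = 130.0 × 1/0.4997 = 260 cfs.

U_p ≈ 260 cfs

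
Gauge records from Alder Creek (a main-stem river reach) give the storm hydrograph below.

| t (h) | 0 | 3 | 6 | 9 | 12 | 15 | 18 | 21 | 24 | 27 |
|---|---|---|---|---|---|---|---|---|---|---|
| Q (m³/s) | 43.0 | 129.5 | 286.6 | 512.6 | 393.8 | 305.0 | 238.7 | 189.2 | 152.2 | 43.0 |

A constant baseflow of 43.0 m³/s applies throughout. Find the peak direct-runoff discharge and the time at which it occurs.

Q_p = 469.6 m³/s at t = 9 h

Subtracting baseflow gives direct-runoff ordinates: 0.0, 86.5, 243.6, 469.6, 350.8, 262.0, 195.7, 146.2, 109.2, 0.0 m³/s.
The maximum is 469.6 m³/s, occurring at the reading for t = 9 h.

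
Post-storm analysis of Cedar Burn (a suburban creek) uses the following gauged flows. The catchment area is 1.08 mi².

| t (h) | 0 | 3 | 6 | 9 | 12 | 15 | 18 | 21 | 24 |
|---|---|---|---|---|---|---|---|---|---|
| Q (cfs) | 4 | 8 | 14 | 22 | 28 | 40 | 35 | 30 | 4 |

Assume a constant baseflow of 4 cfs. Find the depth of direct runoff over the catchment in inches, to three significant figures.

Direct runoff: 0.0, 4.0, 10.0, 18.0, 24.0, 36.0, 31.0, 26.0, 0.0 cfs; ΣQ_DR = 149.0 cfs.
V = ΣQ_DR · Δt = 149.0 × 10800 s = 1.609 × 10^6 ft³.
Over A = 1.08 mi², depth = V / A = 0.641 in.

d ≈ 0.641 in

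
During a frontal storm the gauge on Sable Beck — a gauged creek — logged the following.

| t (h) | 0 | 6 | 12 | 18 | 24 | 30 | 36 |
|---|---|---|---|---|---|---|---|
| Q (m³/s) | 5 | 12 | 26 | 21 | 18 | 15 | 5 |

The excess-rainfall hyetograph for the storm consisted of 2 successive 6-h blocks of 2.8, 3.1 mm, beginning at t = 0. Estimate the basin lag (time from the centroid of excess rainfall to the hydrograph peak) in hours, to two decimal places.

t_L ≈ 5.85 h

Centroid of excess rainfall: t_c = Σ P_i·t̄_i / ΣP_i = 6.1525 h (block centres at 3, 9 h).
Hydrograph peak occurs at t = 12 h, so basin lag t_L = 12 − 6.1525 = 5.85 h.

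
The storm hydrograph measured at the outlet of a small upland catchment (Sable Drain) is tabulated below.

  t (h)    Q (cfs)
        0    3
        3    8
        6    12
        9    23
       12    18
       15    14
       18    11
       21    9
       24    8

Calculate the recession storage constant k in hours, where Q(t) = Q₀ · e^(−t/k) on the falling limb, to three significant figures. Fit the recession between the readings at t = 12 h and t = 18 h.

k ≈ 12.2 h

On the falling limb, Q drops from 18 to 11 cfs between t = 12 h and t = 18 h (Δt = 6 h).
k = −Δt / ln(Q₂/Q₁) = −6 / ln(11/18) = 12.2 h.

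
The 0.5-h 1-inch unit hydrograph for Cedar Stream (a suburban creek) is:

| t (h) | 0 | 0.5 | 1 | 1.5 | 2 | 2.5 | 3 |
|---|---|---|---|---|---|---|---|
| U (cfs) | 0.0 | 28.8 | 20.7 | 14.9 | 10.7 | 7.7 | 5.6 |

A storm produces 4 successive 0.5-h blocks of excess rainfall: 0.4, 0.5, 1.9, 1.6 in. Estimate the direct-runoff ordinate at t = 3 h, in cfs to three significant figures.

Q ≈ 50.3 cfs

By discrete convolution, Q_j = Σ (P_i / 1 in) · U_{j−i}.
At t = 3 h (j=6): Q = (0.4/1)·5.6 + (0.5/1)·7.7 + (1.9/1)·10.7 + (1.6/1)·14.9 = 50.3 cfs.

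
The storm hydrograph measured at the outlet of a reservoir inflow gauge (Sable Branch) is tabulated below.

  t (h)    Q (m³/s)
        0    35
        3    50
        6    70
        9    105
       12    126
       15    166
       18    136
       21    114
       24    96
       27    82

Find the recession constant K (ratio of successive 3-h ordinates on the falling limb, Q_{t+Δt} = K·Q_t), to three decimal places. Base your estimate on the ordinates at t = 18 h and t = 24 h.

K ≈ 0.840

Using the recession-limb readings at t = 18 h and t = 24 h: Q falls from 136 to 96 m³/s over 2 intervals.
K = (Q₂/Q₁)^(1/2) = (96/136)^(1/2) = 0.840.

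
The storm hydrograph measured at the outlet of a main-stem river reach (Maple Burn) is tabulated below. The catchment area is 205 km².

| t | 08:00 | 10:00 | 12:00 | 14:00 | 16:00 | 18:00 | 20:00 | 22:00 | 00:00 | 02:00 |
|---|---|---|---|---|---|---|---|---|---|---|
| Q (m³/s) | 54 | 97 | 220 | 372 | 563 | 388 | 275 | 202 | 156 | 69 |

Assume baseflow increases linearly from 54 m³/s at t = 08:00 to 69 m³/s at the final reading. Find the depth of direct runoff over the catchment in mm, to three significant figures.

Direct runoff: 0.00, 41.33, 162.67, 313.00, 502.33, 325.67, 211.00, 136.33, 88.67, 0.00 m³/s; ΣQ_DR = 1781 m³/s.
V = ΣQ_DR · Δt = 1781 × 7200 s = 1.282 × 10^7 m³.
Over A = 205 km², depth = V / A = 62.6 mm.

d ≈ 62.6 mm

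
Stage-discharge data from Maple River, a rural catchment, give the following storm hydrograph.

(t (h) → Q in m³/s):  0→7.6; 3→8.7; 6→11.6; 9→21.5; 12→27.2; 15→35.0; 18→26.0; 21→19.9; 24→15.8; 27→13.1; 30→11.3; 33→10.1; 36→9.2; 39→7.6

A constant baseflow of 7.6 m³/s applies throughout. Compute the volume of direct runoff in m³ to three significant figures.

V ≈ 1.28 × 10^6 m³

Direct-runoff ordinates (Q − Q_b): 0.0, 1.1, 4.0, 13.9, 19.6, 27.4, 18.4, 12.3, 8.2, 5.5, 3.7, 2.5, 1.6, 0.0 m³/s.
ΣQ_DR = 118.2 m³/s.
With Δt = 3 h = 10800 s, V = ΣQ_DR · Δt = 118.2 × 10800 = 1.28 × 10^6 m³.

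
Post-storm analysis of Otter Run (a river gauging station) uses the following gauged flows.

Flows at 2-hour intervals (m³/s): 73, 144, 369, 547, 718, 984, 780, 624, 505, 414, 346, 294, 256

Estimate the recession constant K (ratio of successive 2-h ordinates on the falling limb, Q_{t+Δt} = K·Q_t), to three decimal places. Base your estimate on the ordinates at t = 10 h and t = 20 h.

Using the recession-limb readings at t = 10 h and t = 20 h: Q falls from 984 to 346 m³/s over 5 intervals.
K = (Q₂/Q₁)^(1/5) = (346/984)^(1/5) = 0.811.

K ≈ 0.811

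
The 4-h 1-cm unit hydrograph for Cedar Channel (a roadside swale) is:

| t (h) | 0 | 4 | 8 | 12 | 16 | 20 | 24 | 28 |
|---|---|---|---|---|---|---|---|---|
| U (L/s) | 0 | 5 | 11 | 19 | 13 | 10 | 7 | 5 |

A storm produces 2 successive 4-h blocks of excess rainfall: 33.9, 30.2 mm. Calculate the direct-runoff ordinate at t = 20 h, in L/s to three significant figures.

Q ≈ 73.2 L/s

By discrete convolution, Q_j = Σ (P_i / 10 mm) · U_{j−i}.
At t = 20 h (j=5): Q = (33.9/10)·10 + (30.2/10)·13 = 73.2 L/s.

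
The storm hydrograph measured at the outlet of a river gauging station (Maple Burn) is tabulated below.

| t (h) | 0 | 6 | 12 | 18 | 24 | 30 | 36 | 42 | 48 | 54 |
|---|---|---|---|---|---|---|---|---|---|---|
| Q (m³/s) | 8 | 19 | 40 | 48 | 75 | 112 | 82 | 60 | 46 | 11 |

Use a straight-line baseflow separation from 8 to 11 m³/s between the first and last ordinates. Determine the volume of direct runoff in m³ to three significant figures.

V ≈ 8.77 × 10^6 m³

Direct-runoff ordinates (Q − Q_b): 0.00, 10.67, 31.33, 39.00, 65.67, 102.33, 72.00, 49.67, 35.33, 0.00 m³/s.
ΣQ_DR = 406.0 m³/s.
With Δt = 6 h = 21600 s, V = ΣQ_DR · Δt = 406.0 × 21600 = 8.77 × 10^6 m³.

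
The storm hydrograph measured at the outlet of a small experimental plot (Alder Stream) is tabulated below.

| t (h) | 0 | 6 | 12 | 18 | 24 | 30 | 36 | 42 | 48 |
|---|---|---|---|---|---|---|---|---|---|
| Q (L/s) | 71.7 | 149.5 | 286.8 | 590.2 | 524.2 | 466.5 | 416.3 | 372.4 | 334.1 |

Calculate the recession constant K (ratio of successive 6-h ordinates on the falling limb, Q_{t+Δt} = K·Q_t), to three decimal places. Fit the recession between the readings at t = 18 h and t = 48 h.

K ≈ 0.892

Using the recession-limb readings at t = 18 h and t = 48 h: Q falls from 590.2 to 334.1 L/s over 5 intervals.
K = (Q₂/Q₁)^(1/5) = (334.1/590.2)^(1/5) = 0.892.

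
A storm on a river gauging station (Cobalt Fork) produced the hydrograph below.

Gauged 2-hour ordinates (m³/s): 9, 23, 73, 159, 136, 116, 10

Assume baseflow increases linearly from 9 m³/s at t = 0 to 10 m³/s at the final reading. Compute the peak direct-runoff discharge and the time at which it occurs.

Subtracting baseflow gives direct-runoff ordinates: 0.00, 13.83, 63.67, 149.50, 126.33, 106.17, 0.00 m³/s.
The maximum is 149.50 m³/s, occurring at the reading for t = 6 h.

Q_p = 149.50 m³/s at t = 6 h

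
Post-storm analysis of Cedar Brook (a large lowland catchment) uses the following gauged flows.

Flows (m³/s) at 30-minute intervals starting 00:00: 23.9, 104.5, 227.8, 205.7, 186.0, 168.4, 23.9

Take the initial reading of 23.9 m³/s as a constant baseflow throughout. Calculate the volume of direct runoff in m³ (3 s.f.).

V ≈ 1.39 × 10^6 m³

Direct-runoff ordinates (Q − Q_b): 0.0, 80.6, 203.9, 181.8, 162.1, 144.5, 0.0 m³/s.
ΣQ_DR = 772.9 m³/s.
With Δt = 0.5 h = 1800 s, V = ΣQ_DR · Δt = 772.9 × 1800 = 1.39 × 10^6 m³.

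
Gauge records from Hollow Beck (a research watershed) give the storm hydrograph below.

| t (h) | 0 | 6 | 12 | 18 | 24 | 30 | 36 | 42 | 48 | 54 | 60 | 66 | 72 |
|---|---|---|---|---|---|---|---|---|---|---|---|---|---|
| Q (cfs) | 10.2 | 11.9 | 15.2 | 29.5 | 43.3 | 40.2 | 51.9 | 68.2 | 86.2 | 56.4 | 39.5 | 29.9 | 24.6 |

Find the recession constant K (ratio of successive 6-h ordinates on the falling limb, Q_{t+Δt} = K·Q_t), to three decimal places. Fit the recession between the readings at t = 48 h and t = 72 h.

Using the recession-limb readings at t = 48 h and t = 72 h: Q falls from 86.2 to 24.6 cfs over 4 intervals.
K = (Q₂/Q₁)^(1/4) = (24.6/86.2)^(1/4) = 0.731.

K ≈ 0.731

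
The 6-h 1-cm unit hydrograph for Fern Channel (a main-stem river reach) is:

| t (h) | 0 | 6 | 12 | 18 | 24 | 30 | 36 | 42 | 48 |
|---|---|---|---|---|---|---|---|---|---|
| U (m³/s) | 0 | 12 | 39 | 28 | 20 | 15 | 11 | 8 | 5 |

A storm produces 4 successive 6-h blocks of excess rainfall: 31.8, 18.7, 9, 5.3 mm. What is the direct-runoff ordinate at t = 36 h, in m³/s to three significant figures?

By discrete convolution, Q_j = Σ (P_i / 10 mm) · U_{j−i}.
At t = 36 h (j=6): Q = (31.8/10)·11 + (18.7/10)·15 + (9/10)·20 + (5.3/10)·28 = 95.9 m³/s.

Q ≈ 95.9 m³/s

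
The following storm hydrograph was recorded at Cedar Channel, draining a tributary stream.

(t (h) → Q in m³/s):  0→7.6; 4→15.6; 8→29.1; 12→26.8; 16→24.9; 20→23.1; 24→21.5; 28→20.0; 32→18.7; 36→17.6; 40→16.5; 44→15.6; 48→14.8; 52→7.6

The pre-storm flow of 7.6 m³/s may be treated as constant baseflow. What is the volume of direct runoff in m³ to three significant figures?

Direct-runoff ordinates (Q − Q_b): 0.0, 8.0, 21.5, 19.2, 17.3, 15.5, 13.9, 12.4, 11.1, 10.0, 8.9, 8.0, 7.2, 0.0 m³/s.
ΣQ_DR = 153.0 m³/s.
With Δt = 4 h = 14400 s, V = ΣQ_DR · Δt = 153.0 × 14400 = 2.20 × 10^6 m³.

V ≈ 2.20 × 10^6 m³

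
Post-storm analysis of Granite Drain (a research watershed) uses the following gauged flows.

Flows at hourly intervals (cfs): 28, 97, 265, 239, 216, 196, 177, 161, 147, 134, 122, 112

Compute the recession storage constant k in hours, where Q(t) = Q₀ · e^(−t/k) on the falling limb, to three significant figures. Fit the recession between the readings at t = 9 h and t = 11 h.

k ≈ 11.2 h

On the falling limb, Q drops from 134 to 112 cfs between t = 9 h and t = 11 h (Δt = 2 h).
k = −Δt / ln(Q₂/Q₁) = −2 / ln(112/134) = 11.2 h.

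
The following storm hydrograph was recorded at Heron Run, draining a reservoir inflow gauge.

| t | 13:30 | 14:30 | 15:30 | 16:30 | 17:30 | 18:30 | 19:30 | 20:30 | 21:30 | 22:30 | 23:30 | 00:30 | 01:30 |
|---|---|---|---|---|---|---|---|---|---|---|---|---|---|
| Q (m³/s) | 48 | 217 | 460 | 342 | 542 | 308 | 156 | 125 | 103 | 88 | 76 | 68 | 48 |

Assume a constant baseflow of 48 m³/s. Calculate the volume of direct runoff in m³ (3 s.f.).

Direct-runoff ordinates (Q − Q_b): 0.0, 169.0, 412.0, 294.0, 494.0, 260.0, 108.0, 77.0, 55.0, 40.0, 28.0, 20.0, 0.0 m³/s.
ΣQ_DR = 1957 m³/s.
With Δt = 1 h = 3600 s, V = ΣQ_DR · Δt = 1957 × 3600 = 7.05 × 10^6 m³.

V ≈ 7.05 × 10^6 m³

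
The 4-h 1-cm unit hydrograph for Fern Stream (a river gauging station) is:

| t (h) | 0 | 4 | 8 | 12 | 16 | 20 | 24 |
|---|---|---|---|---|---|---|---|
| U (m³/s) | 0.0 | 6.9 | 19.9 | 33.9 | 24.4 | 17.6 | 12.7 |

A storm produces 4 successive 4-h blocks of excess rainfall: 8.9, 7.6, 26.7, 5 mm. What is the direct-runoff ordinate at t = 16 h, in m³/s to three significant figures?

Q ≈ 104 m³/s

By discrete convolution, Q_j = Σ (P_i / 10 mm) · U_{j−i}.
At t = 16 h (j=4): Q = (8.9/10)·24.4 + (7.6/10)·33.9 + (26.7/10)·19.9 + (5/10)·6.9 = 104 m³/s.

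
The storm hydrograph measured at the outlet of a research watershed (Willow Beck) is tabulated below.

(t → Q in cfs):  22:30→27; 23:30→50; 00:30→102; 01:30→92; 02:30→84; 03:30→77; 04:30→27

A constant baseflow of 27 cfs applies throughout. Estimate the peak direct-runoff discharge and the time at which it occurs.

Q_p = 75.0 cfs at t = 00:30

Subtracting baseflow gives direct-runoff ordinates: 0.0, 23.0, 75.0, 65.0, 57.0, 50.0, 0.0 cfs.
The maximum is 75.0 cfs, occurring at the reading for t = 00:30.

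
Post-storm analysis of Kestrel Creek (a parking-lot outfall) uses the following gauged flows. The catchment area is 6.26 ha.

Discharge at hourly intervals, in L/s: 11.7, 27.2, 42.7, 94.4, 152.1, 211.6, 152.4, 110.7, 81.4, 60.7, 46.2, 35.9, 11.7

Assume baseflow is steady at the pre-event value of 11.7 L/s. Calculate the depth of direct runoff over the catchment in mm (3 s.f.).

Direct runoff: 0.0, 15.5, 31.0, 82.7, 140.4, 199.9, 140.7, 99.0, 69.7, 49.0, 34.5, 24.2, 0.0 L/s; ΣQ_DR = 886.6 L/s.
V = ΣQ_DR · Δt = 886.6 × 3600 s = 3.192 × 10^6 L.
Over A = 6.26 ha, depth = V / A = 51.0 mm.

d ≈ 51.0 mm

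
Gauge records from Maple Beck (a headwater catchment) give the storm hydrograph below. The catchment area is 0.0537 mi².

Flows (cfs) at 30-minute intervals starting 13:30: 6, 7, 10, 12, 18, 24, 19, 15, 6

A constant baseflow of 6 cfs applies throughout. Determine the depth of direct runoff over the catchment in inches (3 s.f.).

d ≈ 0.909 in

Direct runoff: 0.0, 1.0, 4.0, 6.0, 12.0, 18.0, 13.0, 9.0, 0.0 cfs; ΣQ_DR = 63.00 cfs.
V = ΣQ_DR · Δt = 63.00 × 1800 s = 1.134 × 10^5 ft³.
Over A = 0.0537 mi², depth = V / A = 0.909 in.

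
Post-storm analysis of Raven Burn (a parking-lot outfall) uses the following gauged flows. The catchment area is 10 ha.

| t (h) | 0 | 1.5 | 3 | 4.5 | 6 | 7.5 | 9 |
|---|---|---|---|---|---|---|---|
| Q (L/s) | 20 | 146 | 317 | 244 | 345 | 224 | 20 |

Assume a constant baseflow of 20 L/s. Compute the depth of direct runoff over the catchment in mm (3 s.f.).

d ≈ 63.5 mm

Direct runoff: 0.0, 126.0, 297.0, 224.0, 325.0, 204.0, 0.0 L/s; ΣQ_DR = 1176 L/s.
V = ΣQ_DR · Δt = 1176 × 5400 s = 6.350 × 10^6 L.
Over A = 10 ha, depth = V / A = 63.5 mm.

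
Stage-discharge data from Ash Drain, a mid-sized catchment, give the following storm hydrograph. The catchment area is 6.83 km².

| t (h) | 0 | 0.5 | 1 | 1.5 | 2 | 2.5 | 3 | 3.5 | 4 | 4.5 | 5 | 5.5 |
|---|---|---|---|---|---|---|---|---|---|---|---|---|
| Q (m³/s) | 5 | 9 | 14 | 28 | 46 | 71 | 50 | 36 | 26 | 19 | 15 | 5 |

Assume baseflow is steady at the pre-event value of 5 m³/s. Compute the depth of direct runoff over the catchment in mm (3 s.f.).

Direct runoff: 0.0, 4.0, 9.0, 23.0, 41.0, 66.0, 45.0, 31.0, 21.0, 14.0, 10.0, 0.0 m³/s; ΣQ_DR = 264.0 m³/s.
V = ΣQ_DR · Δt = 264.0 × 1800 s = 4.752 × 10^5 m³.
Over A = 6.83 km², depth = V / A = 69.6 mm.

d ≈ 69.6 mm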